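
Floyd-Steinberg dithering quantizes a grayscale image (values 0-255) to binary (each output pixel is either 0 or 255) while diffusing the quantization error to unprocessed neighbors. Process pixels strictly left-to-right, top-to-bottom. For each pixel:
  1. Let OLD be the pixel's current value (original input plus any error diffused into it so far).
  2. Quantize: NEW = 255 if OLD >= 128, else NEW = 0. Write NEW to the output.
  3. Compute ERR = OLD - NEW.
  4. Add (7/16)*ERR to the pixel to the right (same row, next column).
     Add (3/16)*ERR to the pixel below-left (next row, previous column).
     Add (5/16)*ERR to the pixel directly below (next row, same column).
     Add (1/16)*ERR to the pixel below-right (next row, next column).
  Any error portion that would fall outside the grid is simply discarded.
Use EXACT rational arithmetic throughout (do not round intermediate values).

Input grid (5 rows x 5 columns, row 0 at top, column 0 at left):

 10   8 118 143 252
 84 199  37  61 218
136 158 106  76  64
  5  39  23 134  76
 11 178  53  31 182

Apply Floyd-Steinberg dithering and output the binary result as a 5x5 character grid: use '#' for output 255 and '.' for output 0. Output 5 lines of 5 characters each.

(0,0): OLD=10 → NEW=0, ERR=10
(0,1): OLD=99/8 → NEW=0, ERR=99/8
(0,2): OLD=15797/128 → NEW=0, ERR=15797/128
(0,3): OLD=403443/2048 → NEW=255, ERR=-118797/2048
(0,4): OLD=7425957/32768 → NEW=255, ERR=-929883/32768
(1,0): OLD=11449/128 → NEW=0, ERR=11449/128
(1,1): OLD=272143/1024 → NEW=255, ERR=11023/1024
(1,2): OLD=2299451/32768 → NEW=0, ERR=2299451/32768
(1,3): OLD=9957087/131072 → NEW=0, ERR=9957087/131072
(1,4): OLD=500678077/2097152 → NEW=255, ERR=-34095683/2097152
(2,0): OLD=2719253/16384 → NEW=255, ERR=-1458667/16384
(2,1): OLD=74009143/524288 → NEW=255, ERR=-59684297/524288
(2,2): OLD=780487269/8388608 → NEW=0, ERR=780487269/8388608
(2,3): OLD=19029737311/134217728 → NEW=255, ERR=-15195783329/134217728
(2,4): OLD=30353908697/2147483648 → NEW=0, ERR=30353908697/2147483648
(3,0): OLD=-370496571/8388608 → NEW=0, ERR=-370496571/8388608
(3,1): OLD=-269552031/67108864 → NEW=0, ERR=-269552031/67108864
(3,2): OLD=47190846971/2147483648 → NEW=0, ERR=47190846971/2147483648
(3,3): OLD=501218083843/4294967296 → NEW=0, ERR=501218083843/4294967296
(3,4): OLD=8548480839279/68719476736 → NEW=0, ERR=8548480839279/68719476736
(4,0): OLD=-3817358869/1073741824 → NEW=0, ERR=-3817358869/1073741824
(4,1): OLD=6066187499115/34359738368 → NEW=255, ERR=-2695545784725/34359738368
(4,2): OLD=25934728773029/549755813888 → NEW=0, ERR=25934728773029/549755813888
(4,3): OLD=992245955726443/8796093022208 → NEW=0, ERR=992245955726443/8796093022208
(4,4): OLD=39057466943603821/140737488355328 → NEW=255, ERR=3169407412995181/140737488355328
Row 0: ...##
Row 1: .#..#
Row 2: ##.#.
Row 3: .....
Row 4: .#..#

Answer: ...##
.#..#
##.#.
.....
.#..#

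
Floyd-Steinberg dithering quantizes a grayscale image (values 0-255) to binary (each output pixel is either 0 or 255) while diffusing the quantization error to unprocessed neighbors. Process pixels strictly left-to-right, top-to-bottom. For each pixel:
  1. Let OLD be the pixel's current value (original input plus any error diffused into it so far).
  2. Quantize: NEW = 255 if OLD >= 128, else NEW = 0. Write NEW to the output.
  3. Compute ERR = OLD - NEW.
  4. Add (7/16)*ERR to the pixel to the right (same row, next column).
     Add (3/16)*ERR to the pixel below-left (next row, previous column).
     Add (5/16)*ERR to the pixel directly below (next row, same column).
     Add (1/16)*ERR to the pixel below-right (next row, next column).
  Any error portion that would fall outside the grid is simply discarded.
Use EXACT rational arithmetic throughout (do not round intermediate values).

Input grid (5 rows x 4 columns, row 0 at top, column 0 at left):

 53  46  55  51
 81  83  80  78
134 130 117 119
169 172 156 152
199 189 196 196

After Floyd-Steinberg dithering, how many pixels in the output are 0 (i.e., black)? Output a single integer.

Answer: 10

Derivation:
(0,0): OLD=53 → NEW=0, ERR=53
(0,1): OLD=1107/16 → NEW=0, ERR=1107/16
(0,2): OLD=21829/256 → NEW=0, ERR=21829/256
(0,3): OLD=361699/4096 → NEW=0, ERR=361699/4096
(1,0): OLD=28297/256 → NEW=0, ERR=28297/256
(1,1): OLD=352831/2048 → NEW=255, ERR=-169409/2048
(1,2): OLD=5985963/65536 → NEW=0, ERR=5985963/65536
(1,3): OLD=158214813/1048576 → NEW=255, ERR=-109172067/1048576
(2,0): OLD=5014565/32768 → NEW=255, ERR=-3341275/32768
(2,1): OLD=87633511/1048576 → NEW=0, ERR=87633511/1048576
(2,2): OLD=330124035/2097152 → NEW=255, ERR=-204649725/2097152
(2,3): OLD=1660259479/33554432 → NEW=0, ERR=1660259479/33554432
(3,0): OLD=2563646037/16777216 → NEW=255, ERR=-1714544043/16777216
(3,1): OLD=34557444811/268435456 → NEW=255, ERR=-33893596469/268435456
(3,2): OLD=364064305205/4294967296 → NEW=0, ERR=364064305205/4294967296
(3,3): OLD=13637254030067/68719476736 → NEW=255, ERR=-3886212537613/68719476736
(4,0): OLD=615854179057/4294967296 → NEW=255, ERR=-479362481423/4294967296
(4,1): OLD=3787112828115/34359738368 → NEW=0, ERR=3787112828115/34359738368
(4,2): OLD=277313604745203/1099511627776 → NEW=255, ERR=-3061860337677/1099511627776
(4,3): OLD=3208938901465237/17592186044416 → NEW=255, ERR=-1277068539860843/17592186044416
Output grid:
  Row 0: ....  (4 black, running=4)
  Row 1: .#.#  (2 black, running=6)
  Row 2: #.#.  (2 black, running=8)
  Row 3: ##.#  (1 black, running=9)
  Row 4: #.##  (1 black, running=10)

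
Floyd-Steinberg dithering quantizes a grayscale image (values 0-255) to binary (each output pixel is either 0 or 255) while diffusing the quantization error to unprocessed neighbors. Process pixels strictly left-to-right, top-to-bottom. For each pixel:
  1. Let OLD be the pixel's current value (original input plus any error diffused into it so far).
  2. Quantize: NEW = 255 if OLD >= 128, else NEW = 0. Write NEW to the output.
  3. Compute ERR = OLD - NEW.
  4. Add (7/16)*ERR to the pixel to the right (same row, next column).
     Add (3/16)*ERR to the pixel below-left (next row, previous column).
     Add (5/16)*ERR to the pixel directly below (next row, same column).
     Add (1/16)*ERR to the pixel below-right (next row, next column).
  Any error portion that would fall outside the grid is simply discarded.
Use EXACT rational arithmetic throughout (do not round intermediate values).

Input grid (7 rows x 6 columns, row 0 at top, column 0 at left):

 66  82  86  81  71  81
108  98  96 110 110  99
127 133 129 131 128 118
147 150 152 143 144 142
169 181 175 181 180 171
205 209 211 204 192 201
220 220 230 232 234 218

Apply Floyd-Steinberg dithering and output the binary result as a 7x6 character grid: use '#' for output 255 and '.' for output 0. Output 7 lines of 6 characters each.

Answer: ..#...
#..#.#
.##.#.
#.#.##
##.##.
######
###.##

Derivation:
(0,0): OLD=66 → NEW=0, ERR=66
(0,1): OLD=887/8 → NEW=0, ERR=887/8
(0,2): OLD=17217/128 → NEW=255, ERR=-15423/128
(0,3): OLD=57927/2048 → NEW=0, ERR=57927/2048
(0,4): OLD=2732017/32768 → NEW=0, ERR=2732017/32768
(0,5): OLD=61591447/524288 → NEW=0, ERR=61591447/524288
(1,0): OLD=19125/128 → NEW=255, ERR=-13515/128
(1,1): OLD=69619/1024 → NEW=0, ERR=69619/1024
(1,2): OLD=3287407/32768 → NEW=0, ERR=3287407/32768
(1,3): OLD=22391363/131072 → NEW=255, ERR=-11031997/131072
(1,4): OLD=1032015977/8388608 → NEW=0, ERR=1032015977/8388608
(1,5): OLD=26138379023/134217728 → NEW=255, ERR=-8087141617/134217728
(2,0): OLD=1749025/16384 → NEW=0, ERR=1749025/16384
(2,1): OLD=111758075/524288 → NEW=255, ERR=-21935365/524288
(2,2): OLD=1094836401/8388608 → NEW=255, ERR=-1044258639/8388608
(2,3): OLD=5340048489/67108864 → NEW=0, ERR=5340048489/67108864
(2,4): OLD=396641674171/2147483648 → NEW=255, ERR=-150966656069/2147483648
(2,5): OLD=2614907295693/34359738368 → NEW=0, ERR=2614907295693/34359738368
(3,0): OLD=1447163281/8388608 → NEW=255, ERR=-691931759/8388608
(3,1): OLD=5648516285/67108864 → NEW=0, ERR=5648516285/67108864
(3,2): OLD=87095222215/536870912 → NEW=255, ERR=-49806860345/536870912
(3,3): OLD=3653028075413/34359738368 → NEW=0, ERR=3653028075413/34359738368
(3,4): OLD=51618763977845/274877906944 → NEW=255, ERR=-18475102292875/274877906944
(3,5): OLD=580469448377531/4398046511104 → NEW=255, ERR=-541032411953989/4398046511104
(4,0): OLD=170730646751/1073741824 → NEW=255, ERR=-103073518369/1073741824
(4,1): OLD=2452514569299/17179869184 → NEW=255, ERR=-1928352072621/17179869184
(4,2): OLD=67123267667465/549755813888 → NEW=0, ERR=67123267667465/549755813888
(4,3): OLD=2192345117974413/8796093022208 → NEW=255, ERR=-50658602688627/8796093022208
(4,4): OLD=19711102033860445/140737488355328 → NEW=255, ERR=-16176957496748195/140737488355328
(4,5): OLD=175794627376349803/2251799813685248 → NEW=0, ERR=175794627376349803/2251799813685248
(5,0): OLD=42319033236137/274877906944 → NEW=255, ERR=-27774833034583/274877906944
(5,1): OLD=1289595609135417/8796093022208 → NEW=255, ERR=-953408111527623/8796093022208
(5,2): OLD=13626161303215107/70368744177664 → NEW=255, ERR=-4317868462089213/70368744177664
(5,3): OLD=363516999340077905/2251799813685248 → NEW=255, ERR=-210691953149660335/2251799813685248
(5,4): OLD=582868004461795601/4503599627370496 → NEW=255, ERR=-565549900517680879/4503599627370496
(5,5): OLD=11765010731867304773/72057594037927936 → NEW=255, ERR=-6609675747804318907/72057594037927936
(6,0): OLD=23658049818056011/140737488355328 → NEW=255, ERR=-12230009712552629/140737488355328
(6,1): OLD=293385316814434543/2251799813685248 → NEW=255, ERR=-280823635675303697/2251799813685248
(6,2): OLD=1188462643675065047/9007199254740992 → NEW=255, ERR=-1108373166283887913/9007199254740992
(6,3): OLD=17516285840364635675/144115188075855872 → NEW=0, ERR=17516285840364635675/144115188075855872
(6,4): OLD=518550941467323718971/2305843009213693952 → NEW=255, ERR=-69439025882168238789/2305843009213693952
(6,5): OLD=6209597566248443197885/36893488147419103232 → NEW=255, ERR=-3198241911343428126275/36893488147419103232
Row 0: ..#...
Row 1: #..#.#
Row 2: .##.#.
Row 3: #.#.##
Row 4: ##.##.
Row 5: ######
Row 6: ###.##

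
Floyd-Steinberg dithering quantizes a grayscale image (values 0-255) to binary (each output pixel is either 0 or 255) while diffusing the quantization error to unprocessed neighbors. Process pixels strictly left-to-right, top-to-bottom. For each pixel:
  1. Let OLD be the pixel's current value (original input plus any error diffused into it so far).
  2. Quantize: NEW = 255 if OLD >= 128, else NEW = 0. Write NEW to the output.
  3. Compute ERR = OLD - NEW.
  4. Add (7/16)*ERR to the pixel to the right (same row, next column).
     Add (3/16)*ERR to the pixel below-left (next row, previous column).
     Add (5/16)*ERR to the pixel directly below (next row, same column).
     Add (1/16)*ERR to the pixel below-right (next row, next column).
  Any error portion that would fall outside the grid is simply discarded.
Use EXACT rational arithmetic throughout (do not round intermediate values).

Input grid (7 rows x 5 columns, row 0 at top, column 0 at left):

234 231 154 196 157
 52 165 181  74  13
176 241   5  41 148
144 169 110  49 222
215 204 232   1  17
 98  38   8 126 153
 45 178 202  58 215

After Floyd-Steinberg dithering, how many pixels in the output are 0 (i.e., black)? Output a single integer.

Answer: 17

Derivation:
(0,0): OLD=234 → NEW=255, ERR=-21
(0,1): OLD=3549/16 → NEW=255, ERR=-531/16
(0,2): OLD=35707/256 → NEW=255, ERR=-29573/256
(0,3): OLD=595805/4096 → NEW=255, ERR=-448675/4096
(0,4): OLD=7148427/65536 → NEW=0, ERR=7148427/65536
(1,0): OLD=10039/256 → NEW=0, ERR=10039/256
(1,1): OLD=304769/2048 → NEW=255, ERR=-217471/2048
(1,2): OLD=4969621/65536 → NEW=0, ERR=4969621/65536
(1,3): OLD=22590641/262144 → NEW=0, ERR=22590641/262144
(1,4): OLD=326913779/4194304 → NEW=0, ERR=326913779/4194304
(2,0): OLD=5516315/32768 → NEW=255, ERR=-2839525/32768
(2,1): OLD=195636953/1048576 → NEW=255, ERR=-71749927/1048576
(2,2): OLD=138948811/16777216 → NEW=0, ERR=138948811/16777216
(2,3): OLD=24402688817/268435456 → NEW=0, ERR=24402688817/268435456
(2,4): OLD=934219207191/4294967296 → NEW=255, ERR=-160997453289/4294967296
(3,0): OLD=1746345323/16777216 → NEW=0, ERR=1746345323/16777216
(3,1): OLD=25406512399/134217728 → NEW=255, ERR=-8819008241/134217728
(3,2): OLD=414936277205/4294967296 → NEW=0, ERR=414936277205/4294967296
(3,3): OLD=972075242701/8589934592 → NEW=0, ERR=972075242701/8589934592
(3,4): OLD=36486885878945/137438953472 → NEW=255, ERR=1439952743585/137438953472
(4,0): OLD=505105772517/2147483648 → NEW=255, ERR=-42502557723/2147483648
(4,1): OLD=13704569361765/68719476736 → NEW=255, ERR=-3818897205915/68719476736
(4,2): OLD=280363792984459/1099511627776 → NEW=255, ERR=-11672098421/1099511627776
(4,3): OLD=780421189494629/17592186044416 → NEW=0, ERR=780421189494629/17592186044416
(4,4): OLD=13160402783489603/281474976710656 → NEW=0, ERR=13160402783489603/281474976710656
(5,0): OLD=89495038668623/1099511627776 → NEW=0, ERR=89495038668623/1099511627776
(5,1): OLD=483830119022765/8796093022208 → NEW=0, ERR=483830119022765/8796093022208
(5,2): OLD=10388113595899925/281474976710656 → NEW=0, ERR=10388113595899925/281474976710656
(5,3): OLD=185520565918206331/1125899906842624 → NEW=255, ERR=-101583910326662789/1125899906842624
(5,4): OLD=2358270611461552345/18014398509481984 → NEW=255, ERR=-2235401008456353575/18014398509481984
(6,0): OLD=11364478879802975/140737488355328 → NEW=0, ERR=11364478879802975/140737488355328
(6,1): OLD=1092231327719699601/4503599627370496 → NEW=255, ERR=-56186577259776879/4503599627370496
(6,2): OLD=14022091139534701131/72057594037927936 → NEW=255, ERR=-4352595340136922549/72057594037927936
(6,3): OLD=-20271026439219287815/1152921504606846976 → NEW=0, ERR=-20271026439219287815/1152921504606846976
(6,4): OLD=3004802543892482742799/18446744073709551616 → NEW=255, ERR=-1699117194903452919281/18446744073709551616
Output grid:
  Row 0: ####.  (1 black, running=1)
  Row 1: .#...  (4 black, running=5)
  Row 2: ##..#  (2 black, running=7)
  Row 3: .#..#  (3 black, running=10)
  Row 4: ###..  (2 black, running=12)
  Row 5: ...##  (3 black, running=15)
  Row 6: .##.#  (2 black, running=17)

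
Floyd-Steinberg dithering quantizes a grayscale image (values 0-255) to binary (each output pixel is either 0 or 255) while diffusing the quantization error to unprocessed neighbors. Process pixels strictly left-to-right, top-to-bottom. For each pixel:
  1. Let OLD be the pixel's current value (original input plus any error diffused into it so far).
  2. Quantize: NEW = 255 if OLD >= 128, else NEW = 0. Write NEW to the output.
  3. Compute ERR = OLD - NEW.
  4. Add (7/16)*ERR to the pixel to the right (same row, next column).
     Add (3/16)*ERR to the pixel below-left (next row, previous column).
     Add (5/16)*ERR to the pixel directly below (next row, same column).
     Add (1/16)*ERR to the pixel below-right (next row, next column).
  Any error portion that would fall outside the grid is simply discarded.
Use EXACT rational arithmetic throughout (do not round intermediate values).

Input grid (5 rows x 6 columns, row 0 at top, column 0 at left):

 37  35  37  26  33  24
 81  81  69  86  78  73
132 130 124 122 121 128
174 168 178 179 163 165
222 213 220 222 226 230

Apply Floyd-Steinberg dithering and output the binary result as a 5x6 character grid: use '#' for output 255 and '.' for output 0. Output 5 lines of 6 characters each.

(0,0): OLD=37 → NEW=0, ERR=37
(0,1): OLD=819/16 → NEW=0, ERR=819/16
(0,2): OLD=15205/256 → NEW=0, ERR=15205/256
(0,3): OLD=212931/4096 → NEW=0, ERR=212931/4096
(0,4): OLD=3653205/65536 → NEW=0, ERR=3653205/65536
(0,5): OLD=50738259/1048576 → NEW=0, ERR=50738259/1048576
(1,0): OLD=26153/256 → NEW=0, ERR=26153/256
(1,1): OLD=317727/2048 → NEW=255, ERR=-204513/2048
(1,2): OLD=3723659/65536 → NEW=0, ERR=3723659/65536
(1,3): OLD=37032431/262144 → NEW=255, ERR=-29814289/262144
(1,4): OLD=972804269/16777216 → NEW=0, ERR=972804269/16777216
(1,5): OLD=31399699371/268435456 → NEW=0, ERR=31399699371/268435456
(2,0): OLD=4757957/32768 → NEW=255, ERR=-3597883/32768
(2,1): OLD=71088583/1048576 → NEW=0, ERR=71088583/1048576
(2,2): OLD=2413405461/16777216 → NEW=255, ERR=-1864784619/16777216
(2,3): OLD=7013365165/134217728 → NEW=0, ERR=7013365165/134217728
(2,4): OLD=759371762823/4294967296 → NEW=255, ERR=-335844897657/4294967296
(2,5): OLD=9206192581153/68719476736 → NEW=255, ERR=-8317273986527/68719476736
(3,0): OLD=2556840053/16777216 → NEW=255, ERR=-1721350027/16777216
(3,1): OLD=15649161553/134217728 → NEW=0, ERR=15649161553/134217728
(3,2): OLD=223672134787/1073741824 → NEW=255, ERR=-50132030333/1073741824
(3,3): OLD=10534308357385/68719476736 → NEW=255, ERR=-6989158210295/68719476736
(3,4): OLD=41033858523881/549755813888 → NEW=0, ERR=41033858523881/549755813888
(3,5): OLD=1362913251970311/8796093022208 → NEW=255, ERR=-880090468692729/8796093022208
(4,0): OLD=454834853435/2147483648 → NEW=255, ERR=-92773476805/2147483648
(4,1): OLD=7400017873535/34359738368 → NEW=255, ERR=-1361715410305/34359738368
(4,2): OLD=193831188744141/1099511627776 → NEW=255, ERR=-86544276338739/1099511627776
(4,3): OLD=2935390662747873/17592186044416 → NEW=255, ERR=-1550616778578207/17592186044416
(4,4): OLD=52254677336389873/281474976710656 → NEW=255, ERR=-19521441724827407/281474976710656
(4,5): OLD=779372682794812663/4503599627370496 → NEW=255, ERR=-369045222184663817/4503599627370496
Row 0: ......
Row 1: .#.#..
Row 2: #.#.##
Row 3: #.##.#
Row 4: ######

Answer: ......
.#.#..
#.#.##
#.##.#
######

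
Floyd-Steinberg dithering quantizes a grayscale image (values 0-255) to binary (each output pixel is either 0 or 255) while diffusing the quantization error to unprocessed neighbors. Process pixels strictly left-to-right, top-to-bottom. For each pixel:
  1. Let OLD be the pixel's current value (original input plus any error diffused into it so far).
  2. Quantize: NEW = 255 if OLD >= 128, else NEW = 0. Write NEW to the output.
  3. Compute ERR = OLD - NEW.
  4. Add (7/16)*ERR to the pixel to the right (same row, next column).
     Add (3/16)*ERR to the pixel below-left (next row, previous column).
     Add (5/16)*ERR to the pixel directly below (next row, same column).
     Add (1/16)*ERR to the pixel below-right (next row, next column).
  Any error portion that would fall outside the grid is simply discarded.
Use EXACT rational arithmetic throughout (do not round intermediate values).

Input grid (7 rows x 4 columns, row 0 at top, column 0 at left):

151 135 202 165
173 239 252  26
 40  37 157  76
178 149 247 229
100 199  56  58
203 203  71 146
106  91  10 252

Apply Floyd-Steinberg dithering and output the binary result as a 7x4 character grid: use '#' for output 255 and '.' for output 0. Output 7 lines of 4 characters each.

(0,0): OLD=151 → NEW=255, ERR=-104
(0,1): OLD=179/2 → NEW=0, ERR=179/2
(0,2): OLD=7717/32 → NEW=255, ERR=-443/32
(0,3): OLD=81379/512 → NEW=255, ERR=-49181/512
(1,0): OLD=5033/32 → NEW=255, ERR=-3127/32
(1,1): OLD=55071/256 → NEW=255, ERR=-10209/256
(1,2): OLD=1784299/8192 → NEW=255, ERR=-304661/8192
(1,3): OLD=-2772643/131072 → NEW=0, ERR=-2772643/131072
(2,0): OLD=8133/4096 → NEW=0, ERR=8133/4096
(2,1): OLD=1615591/131072 → NEW=0, ERR=1615591/131072
(2,2): OLD=37830523/262144 → NEW=255, ERR=-29016197/262144
(2,3): OLD=78178143/4194304 → NEW=0, ERR=78178143/4194304
(3,0): OLD=379441109/2097152 → NEW=255, ERR=-155332651/2097152
(3,1): OLD=3349304459/33554432 → NEW=0, ERR=3349304459/33554432
(3,2): OLD=139771747125/536870912 → NEW=255, ERR=2869664565/536870912
(3,3): OLD=1977791513587/8589934592 → NEW=255, ERR=-212641807373/8589934592
(4,0): OLD=51308392497/536870912 → NEW=0, ERR=51308392497/536870912
(4,1): OLD=1152671961523/4294967296 → NEW=255, ERR=57455301043/4294967296
(4,2): OLD=8950025293619/137438953472 → NEW=0, ERR=8950025293619/137438953472
(4,3): OLD=173916815416149/2199023255552 → NEW=0, ERR=173916815416149/2199023255552
(5,0): OLD=16174755380417/68719476736 → NEW=255, ERR=-1348711187263/68719476736
(5,1): OLD=476697636782343/2199023255552 → NEW=255, ERR=-84053293383417/2199023255552
(5,2): OLD=99277717140473/1099511627776 → NEW=0, ERR=99277717140473/1099511627776
(5,3): OLD=7539590846714743/35184372088832 → NEW=255, ERR=-1432424035937417/35184372088832
(6,0): OLD=3261589771303861/35184372088832 → NEW=0, ERR=3261589771303861/35184372088832
(6,1): OLD=76175431407399811/562949953421312 → NEW=255, ERR=-67376806715034749/562949953421312
(6,2): OLD=-217688695409373211/9007199254740992 → NEW=0, ERR=-217688695409373211/9007199254740992
(6,3): OLD=33772986820064928323/144115188075855872 → NEW=255, ERR=-2976386139278319037/144115188075855872
Row 0: #.##
Row 1: ###.
Row 2: ..#.
Row 3: #.##
Row 4: .#..
Row 5: ##.#
Row 6: .#.#

Answer: #.##
###.
..#.
#.##
.#..
##.#
.#.#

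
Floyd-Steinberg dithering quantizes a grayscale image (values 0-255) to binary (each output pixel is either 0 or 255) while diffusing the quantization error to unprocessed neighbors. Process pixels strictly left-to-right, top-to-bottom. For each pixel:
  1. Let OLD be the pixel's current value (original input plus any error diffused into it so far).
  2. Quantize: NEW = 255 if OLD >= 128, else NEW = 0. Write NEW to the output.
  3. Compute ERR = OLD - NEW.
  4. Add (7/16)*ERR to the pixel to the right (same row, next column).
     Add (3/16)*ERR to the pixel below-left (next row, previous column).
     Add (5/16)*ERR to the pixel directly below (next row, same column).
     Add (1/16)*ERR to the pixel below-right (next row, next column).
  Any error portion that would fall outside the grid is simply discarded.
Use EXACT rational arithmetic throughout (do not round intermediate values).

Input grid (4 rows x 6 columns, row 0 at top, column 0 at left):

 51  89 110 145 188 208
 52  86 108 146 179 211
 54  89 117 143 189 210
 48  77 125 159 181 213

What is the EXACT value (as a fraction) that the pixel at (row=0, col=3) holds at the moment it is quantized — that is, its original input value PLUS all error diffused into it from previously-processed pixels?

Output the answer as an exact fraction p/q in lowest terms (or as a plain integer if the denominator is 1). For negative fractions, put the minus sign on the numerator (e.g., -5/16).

(0,0): OLD=51 → NEW=0, ERR=51
(0,1): OLD=1781/16 → NEW=0, ERR=1781/16
(0,2): OLD=40627/256 → NEW=255, ERR=-24653/256
(0,3): OLD=421349/4096 → NEW=0, ERR=421349/4096
Target (0,3): original=145, with diffused error = 421349/4096

Answer: 421349/4096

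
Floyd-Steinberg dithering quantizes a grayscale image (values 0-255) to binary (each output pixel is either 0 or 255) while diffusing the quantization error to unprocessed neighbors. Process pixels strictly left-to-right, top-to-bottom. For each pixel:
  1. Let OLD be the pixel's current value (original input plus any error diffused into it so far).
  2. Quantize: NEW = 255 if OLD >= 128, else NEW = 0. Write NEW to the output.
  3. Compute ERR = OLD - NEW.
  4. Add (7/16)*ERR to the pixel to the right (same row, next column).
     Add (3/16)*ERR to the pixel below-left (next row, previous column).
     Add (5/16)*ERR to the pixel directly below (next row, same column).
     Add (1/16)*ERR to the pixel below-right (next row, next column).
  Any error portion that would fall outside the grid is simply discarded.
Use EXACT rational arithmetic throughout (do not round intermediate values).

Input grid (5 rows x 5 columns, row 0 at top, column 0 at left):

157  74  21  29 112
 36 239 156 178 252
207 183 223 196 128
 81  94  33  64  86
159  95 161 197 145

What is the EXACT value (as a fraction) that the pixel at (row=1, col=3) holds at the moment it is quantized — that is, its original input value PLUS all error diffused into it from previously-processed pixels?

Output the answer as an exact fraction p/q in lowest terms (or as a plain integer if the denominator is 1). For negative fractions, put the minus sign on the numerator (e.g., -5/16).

(0,0): OLD=157 → NEW=255, ERR=-98
(0,1): OLD=249/8 → NEW=0, ERR=249/8
(0,2): OLD=4431/128 → NEW=0, ERR=4431/128
(0,3): OLD=90409/2048 → NEW=0, ERR=90409/2048
(0,4): OLD=4302879/32768 → NEW=255, ERR=-4052961/32768
(1,0): OLD=1435/128 → NEW=0, ERR=1435/128
(1,1): OLD=260093/1024 → NEW=255, ERR=-1027/1024
(1,2): OLD=5786881/32768 → NEW=255, ERR=-2568959/32768
(1,3): OLD=17887181/131072 → NEW=255, ERR=-15536179/131072
Target (1,3): original=178, with diffused error = 17887181/131072

Answer: 17887181/131072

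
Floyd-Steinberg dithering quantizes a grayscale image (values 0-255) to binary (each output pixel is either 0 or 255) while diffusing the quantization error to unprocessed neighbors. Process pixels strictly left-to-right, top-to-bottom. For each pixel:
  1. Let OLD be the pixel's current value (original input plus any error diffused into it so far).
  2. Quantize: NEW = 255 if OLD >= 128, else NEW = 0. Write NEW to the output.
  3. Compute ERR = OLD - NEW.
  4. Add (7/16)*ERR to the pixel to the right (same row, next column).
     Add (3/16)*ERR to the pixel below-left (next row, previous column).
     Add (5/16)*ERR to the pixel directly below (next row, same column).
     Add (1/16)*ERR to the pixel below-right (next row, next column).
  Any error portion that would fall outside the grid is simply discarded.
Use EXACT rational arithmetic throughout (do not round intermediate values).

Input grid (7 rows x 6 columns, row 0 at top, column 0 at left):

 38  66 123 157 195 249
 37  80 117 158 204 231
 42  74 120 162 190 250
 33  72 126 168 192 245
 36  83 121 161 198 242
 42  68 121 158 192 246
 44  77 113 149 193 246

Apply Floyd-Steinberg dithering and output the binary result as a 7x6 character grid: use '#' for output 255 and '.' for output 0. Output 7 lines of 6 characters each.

(0,0): OLD=38 → NEW=0, ERR=38
(0,1): OLD=661/8 → NEW=0, ERR=661/8
(0,2): OLD=20371/128 → NEW=255, ERR=-12269/128
(0,3): OLD=235653/2048 → NEW=0, ERR=235653/2048
(0,4): OLD=8039331/32768 → NEW=255, ERR=-316509/32768
(0,5): OLD=128332149/524288 → NEW=255, ERR=-5361291/524288
(1,0): OLD=8239/128 → NEW=0, ERR=8239/128
(1,1): OLD=121225/1024 → NEW=0, ERR=121225/1024
(1,2): OLD=5425661/32768 → NEW=255, ERR=-2930179/32768
(1,3): OLD=19272025/131072 → NEW=255, ERR=-14151335/131072
(1,4): OLD=1333961227/8388608 → NEW=255, ERR=-805133813/8388608
(1,5): OLD=24858428893/134217728 → NEW=255, ERR=-9367091747/134217728
(2,0): OLD=1381363/16384 → NEW=0, ERR=1381363/16384
(2,1): OLD=70851041/524288 → NEW=255, ERR=-62842399/524288
(2,2): OLD=224573027/8388608 → NEW=0, ERR=224573027/8388608
(2,3): OLD=7810664331/67108864 → NEW=0, ERR=7810664331/67108864
(2,4): OLD=410368246433/2147483648 → NEW=255, ERR=-137240083807/2147483648
(2,5): OLD=6673772409463/34359738368 → NEW=255, ERR=-2087960874377/34359738368
(3,0): OLD=309314947/8388608 → NEW=0, ERR=309314947/8388608
(3,1): OLD=4091233031/67108864 → NEW=0, ERR=4091233031/67108864
(3,2): OLD=94150594021/536870912 → NEW=255, ERR=-42751488539/536870912
(3,3): OLD=5470871103183/34359738368 → NEW=255, ERR=-3290862180657/34359738368
(3,4): OLD=34636525905839/274877906944 → NEW=0, ERR=34636525905839/274877906944
(3,5): OLD=1218891910858977/4398046511104 → NEW=255, ERR=97390050527457/4398046511104
(4,0): OLD=63301002637/1073741824 → NEW=0, ERR=63301002637/1073741824
(4,1): OLD=1979418185193/17179869184 → NEW=0, ERR=1979418185193/17179869184
(4,2): OLD=72773956510571/549755813888 → NEW=255, ERR=-67413776030869/549755813888
(4,3): OLD=845047201077943/8796093022208 → NEW=0, ERR=845047201077943/8796093022208
(4,4): OLD=39065076831751335/140737488355328 → NEW=255, ERR=3177017301142695/140737488355328
(4,5): OLD=600490985368011569/2251799813685248 → NEW=255, ERR=26282032878273329/2251799813685248
(5,0): OLD=22547206858187/274877906944 → NEW=0, ERR=22547206858187/274877906944
(5,1): OLD=1060670916413179/8796093022208 → NEW=0, ERR=1060670916413179/8796093022208
(5,2): OLD=11304717068735033/70368744177664 → NEW=255, ERR=-6639312696569287/70368744177664
(5,3): OLD=322710894136060227/2251799813685248 → NEW=255, ERR=-251498058353678013/2251799813685248
(5,4): OLD=713297773170940595/4503599627370496 → NEW=255, ERR=-435120131808535885/4503599627370496
(5,5): OLD=15044812093089820591/72057594037927936 → NEW=255, ERR=-3329874386581803089/72057594037927936
(6,0): OLD=12982015334183889/140737488355328 → NEW=0, ERR=12982015334183889/140737488355328
(6,1): OLD=320824660038081661/2251799813685248 → NEW=255, ERR=-253384292451656579/2251799813685248
(6,2): OLD=188077891017746549/9007199254740992 → NEW=0, ERR=188077891017746549/9007199254740992
(6,3): OLD=14299194277341106465/144115188075855872 → NEW=0, ERR=14299194277341106465/144115188075855872
(6,4): OLD=439427717576138725025/2305843009213693952 → NEW=255, ERR=-148562249773353232735/2305843009213693952
(6,5): OLD=7280300926512567898567/36893488147419103232 → NEW=255, ERR=-2127538551079303425593/36893488147419103232
Row 0: ..#.##
Row 1: ..####
Row 2: .#..##
Row 3: ..##.#
Row 4: ..#.##
Row 5: ..####
Row 6: .#..##

Answer: ..#.##
..####
.#..##
..##.#
..#.##
..####
.#..##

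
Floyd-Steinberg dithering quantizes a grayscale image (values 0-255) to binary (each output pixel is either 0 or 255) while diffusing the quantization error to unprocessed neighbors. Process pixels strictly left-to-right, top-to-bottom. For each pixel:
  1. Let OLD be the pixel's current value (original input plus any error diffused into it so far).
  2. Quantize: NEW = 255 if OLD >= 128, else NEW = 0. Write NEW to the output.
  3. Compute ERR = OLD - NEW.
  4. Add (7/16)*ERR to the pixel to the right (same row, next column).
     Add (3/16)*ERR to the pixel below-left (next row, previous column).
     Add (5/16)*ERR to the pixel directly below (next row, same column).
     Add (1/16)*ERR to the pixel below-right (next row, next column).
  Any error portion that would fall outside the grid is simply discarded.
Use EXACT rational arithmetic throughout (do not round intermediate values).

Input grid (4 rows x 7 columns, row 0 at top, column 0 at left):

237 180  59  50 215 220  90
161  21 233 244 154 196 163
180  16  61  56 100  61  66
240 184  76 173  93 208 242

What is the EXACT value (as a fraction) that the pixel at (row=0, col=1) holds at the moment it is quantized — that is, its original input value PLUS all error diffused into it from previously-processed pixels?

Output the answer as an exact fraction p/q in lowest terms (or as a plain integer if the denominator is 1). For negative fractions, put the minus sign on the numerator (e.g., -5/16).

(0,0): OLD=237 → NEW=255, ERR=-18
(0,1): OLD=1377/8 → NEW=255, ERR=-663/8
Target (0,1): original=180, with diffused error = 1377/8

Answer: 1377/8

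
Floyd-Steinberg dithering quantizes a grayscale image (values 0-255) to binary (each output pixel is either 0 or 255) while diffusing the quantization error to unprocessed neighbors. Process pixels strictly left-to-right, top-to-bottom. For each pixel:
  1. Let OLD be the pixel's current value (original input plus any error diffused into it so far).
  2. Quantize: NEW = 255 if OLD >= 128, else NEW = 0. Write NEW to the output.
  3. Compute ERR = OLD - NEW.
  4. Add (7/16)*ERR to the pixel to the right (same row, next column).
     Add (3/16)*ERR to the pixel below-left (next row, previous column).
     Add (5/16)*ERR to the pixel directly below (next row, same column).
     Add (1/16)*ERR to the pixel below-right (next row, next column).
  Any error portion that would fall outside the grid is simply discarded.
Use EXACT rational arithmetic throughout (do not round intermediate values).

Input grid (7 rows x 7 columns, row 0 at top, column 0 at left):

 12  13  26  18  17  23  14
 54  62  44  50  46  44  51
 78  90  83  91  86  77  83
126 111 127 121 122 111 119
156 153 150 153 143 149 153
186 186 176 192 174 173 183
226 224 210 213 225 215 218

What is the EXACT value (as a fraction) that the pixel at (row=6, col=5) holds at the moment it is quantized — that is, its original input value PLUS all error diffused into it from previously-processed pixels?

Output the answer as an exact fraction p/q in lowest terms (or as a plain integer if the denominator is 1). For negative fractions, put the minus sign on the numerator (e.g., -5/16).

Answer: 1870589248131877541313/9223372036854775808

Derivation:
(0,0): OLD=12 → NEW=0, ERR=12
(0,1): OLD=73/4 → NEW=0, ERR=73/4
(0,2): OLD=2175/64 → NEW=0, ERR=2175/64
(0,3): OLD=33657/1024 → NEW=0, ERR=33657/1024
(0,4): OLD=514127/16384 → NEW=0, ERR=514127/16384
(0,5): OLD=9628201/262144 → NEW=0, ERR=9628201/262144
(0,6): OLD=126117663/4194304 → NEW=0, ERR=126117663/4194304
(1,0): OLD=3915/64 → NEW=0, ERR=3915/64
(1,1): OLD=52013/512 → NEW=0, ERR=52013/512
(1,2): OLD=1742737/16384 → NEW=0, ERR=1742737/16384
(1,3): OLD=7524525/65536 → NEW=0, ERR=7524525/65536
(1,4): OLD=482255639/4194304 → NEW=0, ERR=482255639/4194304
(1,5): OLD=3804402535/33554432 → NEW=0, ERR=3804402535/33554432
(1,6): OLD=60288350505/536870912 → NEW=0, ERR=60288350505/536870912
(2,0): OLD=951615/8192 → NEW=0, ERR=951615/8192
(2,1): OLD=51468101/262144 → NEW=255, ERR=-15378619/262144
(2,2): OLD=496820815/4194304 → NEW=0, ERR=496820815/4194304
(2,3): OLD=6942703959/33554432 → NEW=255, ERR=-1613676201/33554432
(2,4): OLD=34715577495/268435456 → NEW=255, ERR=-33735463785/268435456
(2,5): OLD=736074446701/8589934592 → NEW=0, ERR=736074446701/8589934592
(2,6): OLD=22356949354443/137438953472 → NEW=255, ERR=-12689983780917/137438953472
(3,0): OLD=634604847/4194304 → NEW=255, ERR=-434942673/4194304
(3,1): OLD=2575942499/33554432 → NEW=0, ERR=2575942499/33554432
(3,2): OLD=49638772041/268435456 → NEW=255, ERR=-18812269239/268435456
(3,3): OLD=63512062727/1073741824 → NEW=0, ERR=63512062727/1073741824
(3,4): OLD=16721675863343/137438953472 → NEW=0, ERR=16721675863343/137438953472
(3,5): OLD=182343379672541/1099511627776 → NEW=255, ERR=-98032085410339/1099511627776
(3,6): OLD=993863719354179/17592186044416 → NEW=0, ERR=993863719354179/17592186044416
(4,0): OLD=74081982849/536870912 → NEW=255, ERR=-62820099711/536870912
(4,1): OLD=912048416941/8589934592 → NEW=0, ERR=912048416941/8589934592
(4,2): OLD=26173949646339/137438953472 → NEW=255, ERR=-8872983489021/137438953472
(4,3): OLD=177760269780625/1099511627776 → NEW=255, ERR=-102615195302255/1099511627776
(4,4): OLD=1118591683885427/8796093022208 → NEW=0, ERR=1118591683885427/8796093022208
(4,5): OLD=54879453940027043/281474976710656 → NEW=255, ERR=-16896665121190237/281474976710656
(4,6): OLD=625186970822641765/4503599627370496 → NEW=255, ERR=-523230934156834715/4503599627370496
(5,0): OLD=23274182619735/137438953472 → NEW=255, ERR=-11772750515625/137438953472
(5,1): OLD=178436024642749/1099511627776 → NEW=255, ERR=-101939440440131/1099511627776
(5,2): OLD=918312966318571/8796093022208 → NEW=0, ERR=918312966318571/8796093022208
(5,3): OLD=16066542412360855/70368744177664 → NEW=255, ERR=-1877487352943465/70368744177664
(5,4): OLD=833071873340769613/4503599627370496 → NEW=255, ERR=-315346031638706867/4503599627370496
(5,5): OLD=3954917238537100189/36028797018963968 → NEW=0, ERR=3954917238537100189/36028797018963968
(5,6): OLD=110084727839500460691/576460752303423488 → NEW=255, ERR=-36912763997872528749/576460752303423488
(6,0): OLD=3199105704092623/17592186044416 → NEW=255, ERR=-1286901737233457/17592186044416
(6,1): OLD=49889893119253691/281474976710656 → NEW=255, ERR=-21886225941963589/281474976710656
(6,2): OLD=890856069777035281/4503599627370496 → NEW=255, ERR=-257561835202441199/4503599627370496
(6,3): OLD=6234338437279320463/36028797018963968 → NEW=255, ERR=-2953004802556491377/36028797018963968
(6,4): OLD=13415284071966352121/72057594037927936 → NEW=255, ERR=-4959402407705271559/72057594037927936
(6,5): OLD=1870589248131877541313/9223372036854775808 → NEW=255, ERR=-481370621266090289727/9223372036854775808
Target (6,5): original=215, with diffused error = 1870589248131877541313/9223372036854775808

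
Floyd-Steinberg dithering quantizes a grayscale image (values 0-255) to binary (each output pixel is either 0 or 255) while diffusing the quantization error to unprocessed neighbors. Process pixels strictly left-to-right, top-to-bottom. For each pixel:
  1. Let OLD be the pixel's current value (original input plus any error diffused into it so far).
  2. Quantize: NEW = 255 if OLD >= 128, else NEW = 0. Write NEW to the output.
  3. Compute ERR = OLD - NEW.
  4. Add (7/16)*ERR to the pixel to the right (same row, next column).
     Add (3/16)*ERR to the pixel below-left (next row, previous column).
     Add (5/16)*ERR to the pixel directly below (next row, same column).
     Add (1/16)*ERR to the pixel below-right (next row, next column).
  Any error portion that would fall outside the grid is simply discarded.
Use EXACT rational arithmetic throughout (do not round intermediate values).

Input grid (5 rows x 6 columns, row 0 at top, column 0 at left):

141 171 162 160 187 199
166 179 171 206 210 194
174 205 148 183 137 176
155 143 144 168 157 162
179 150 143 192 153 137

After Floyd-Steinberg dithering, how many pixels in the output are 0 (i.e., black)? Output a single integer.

(0,0): OLD=141 → NEW=255, ERR=-114
(0,1): OLD=969/8 → NEW=0, ERR=969/8
(0,2): OLD=27519/128 → NEW=255, ERR=-5121/128
(0,3): OLD=291833/2048 → NEW=255, ERR=-230407/2048
(0,4): OLD=4514767/32768 → NEW=255, ERR=-3841073/32768
(0,5): OLD=77445801/524288 → NEW=255, ERR=-56247639/524288
(1,0): OLD=19595/128 → NEW=255, ERR=-13045/128
(1,1): OLD=161421/1024 → NEW=255, ERR=-99699/1024
(1,2): OLD=3354705/32768 → NEW=0, ERR=3354705/32768
(1,3): OLD=25054877/131072 → NEW=255, ERR=-8368483/131072
(1,4): OLD=992277207/8388608 → NEW=0, ERR=992277207/8388608
(1,5): OLD=27501053873/134217728 → NEW=255, ERR=-6724466767/134217728
(2,0): OLD=2029919/16384 → NEW=0, ERR=2029919/16384
(2,1): OLD=126670661/524288 → NEW=255, ERR=-7022779/524288
(2,2): OLD=1309263247/8388608 → NEW=255, ERR=-829831793/8388608
(2,3): OLD=9955371607/67108864 → NEW=255, ERR=-7157388713/67108864
(2,4): OLD=244641267461/2147483648 → NEW=0, ERR=244641267461/2147483648
(2,5): OLD=7475868448627/34359738368 → NEW=255, ERR=-1285864835213/34359738368
(3,0): OLD=1603952943/8388608 → NEW=255, ERR=-535142097/8388608
(3,1): OLD=6717570627/67108864 → NEW=0, ERR=6717570627/67108864
(3,2): OLD=73038731737/536870912 → NEW=255, ERR=-63863350823/536870912
(3,3): OLD=3360566892075/34359738368 → NEW=0, ERR=3360566892075/34359738368
(3,4): OLD=60942377447563/274877906944 → NEW=255, ERR=-9151488823157/274877906944
(3,5): OLD=628302601863237/4398046511104 → NEW=255, ERR=-493199258468283/4398046511104
(4,0): OLD=190946814497/1073741824 → NEW=255, ERR=-82857350623/1073741824
(4,1): OLD=2082706280045/17179869184 → NEW=0, ERR=2082706280045/17179869184
(4,2): OLD=100857793880503/549755813888 → NEW=255, ERR=-39329938660937/549755813888
(4,3): OLD=1562080636821683/8796093022208 → NEW=255, ERR=-680923083841357/8796093022208
(4,4): OLD=13203245493332067/140737488355328 → NEW=0, ERR=13203245493332067/140737488355328
(4,5): OLD=317321849295821781/2251799813685248 → NEW=255, ERR=-256887103193916459/2251799813685248
Output grid:
  Row 0: #.####  (1 black, running=1)
  Row 1: ##.#.#  (2 black, running=3)
  Row 2: .###.#  (2 black, running=5)
  Row 3: #.#.##  (2 black, running=7)
  Row 4: #.##.#  (2 black, running=9)

Answer: 9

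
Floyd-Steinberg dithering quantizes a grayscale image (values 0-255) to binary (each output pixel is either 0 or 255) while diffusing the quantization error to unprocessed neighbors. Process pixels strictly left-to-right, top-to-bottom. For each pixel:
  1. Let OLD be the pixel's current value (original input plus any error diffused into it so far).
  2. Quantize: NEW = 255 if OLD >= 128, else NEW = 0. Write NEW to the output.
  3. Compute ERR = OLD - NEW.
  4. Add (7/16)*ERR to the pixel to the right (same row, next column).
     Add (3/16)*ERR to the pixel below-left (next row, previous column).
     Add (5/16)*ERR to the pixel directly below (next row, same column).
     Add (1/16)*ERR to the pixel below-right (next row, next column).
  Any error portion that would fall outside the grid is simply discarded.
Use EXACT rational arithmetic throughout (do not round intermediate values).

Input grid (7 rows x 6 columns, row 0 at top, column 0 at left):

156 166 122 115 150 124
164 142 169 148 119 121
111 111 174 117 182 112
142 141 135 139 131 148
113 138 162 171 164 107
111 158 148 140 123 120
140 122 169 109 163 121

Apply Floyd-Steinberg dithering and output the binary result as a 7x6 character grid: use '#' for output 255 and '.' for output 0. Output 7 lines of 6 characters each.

(0,0): OLD=156 → NEW=255, ERR=-99
(0,1): OLD=1963/16 → NEW=0, ERR=1963/16
(0,2): OLD=44973/256 → NEW=255, ERR=-20307/256
(0,3): OLD=328891/4096 → NEW=0, ERR=328891/4096
(0,4): OLD=12132637/65536 → NEW=255, ERR=-4579043/65536
(0,5): OLD=97970123/1048576 → NEW=0, ERR=97970123/1048576
(1,0): OLD=39953/256 → NEW=255, ERR=-25327/256
(1,1): OLD=237559/2048 → NEW=0, ERR=237559/2048
(1,2): OLD=14266051/65536 → NEW=255, ERR=-2445629/65536
(1,3): OLD=36361351/262144 → NEW=255, ERR=-30485369/262144
(1,4): OLD=1154681397/16777216 → NEW=0, ERR=1154681397/16777216
(1,5): OLD=47228834787/268435456 → NEW=255, ERR=-21222206493/268435456
(2,0): OLD=3336845/32768 → NEW=0, ERR=3336845/32768
(2,1): OLD=187296607/1048576 → NEW=255, ERR=-80090273/1048576
(2,2): OLD=1918759133/16777216 → NEW=0, ERR=1918759133/16777216
(2,3): OLD=18960453685/134217728 → NEW=255, ERR=-15265066955/134217728
(2,4): OLD=565463984927/4294967296 → NEW=255, ERR=-529752675553/4294967296
(2,5): OLD=2586134583753/68719476736 → NEW=0, ERR=2586134583753/68719476736
(3,0): OLD=2675989053/16777216 → NEW=255, ERR=-1602201027/16777216
(3,1): OLD=13845756153/134217728 → NEW=0, ERR=13845756153/134217728
(3,2): OLD=203767097531/1073741824 → NEW=255, ERR=-70037067589/1073741824
(3,3): OLD=4050502972401/68719476736 → NEW=0, ERR=4050502972401/68719476736
(3,4): OLD=64976009735761/549755813888 → NEW=0, ERR=64976009735761/549755813888
(3,5): OLD=1792290876316447/8796093022208 → NEW=255, ERR=-450712844346593/8796093022208
(4,0): OLD=220114879603/2147483648 → NEW=0, ERR=220114879603/2147483648
(4,1): OLD=6764804407255/34359738368 → NEW=255, ERR=-1996928876585/34359738368
(4,2): OLD=146992553866581/1099511627776 → NEW=255, ERR=-133382911216299/1099511627776
(4,3): OLD=2716761774076553/17592186044416 → NEW=255, ERR=-1769245667249527/17592186044416
(4,4): OLD=42505989762377753/281474976710656 → NEW=255, ERR=-29270129298839527/281474976710656
(4,5): OLD=238147916926021135/4503599627370496 → NEW=0, ERR=238147916926021135/4503599627370496
(5,0): OLD=72641299080053/549755813888 → NEW=255, ERR=-67546433461387/549755813888
(5,1): OLD=1226956791012549/17592186044416 → NEW=0, ERR=1226956791012549/17592186044416
(5,2): OLD=16623098303200455/140737488355328 → NEW=0, ERR=16623098303200455/140737488355328
(5,3): OLD=599731257528822525/4503599627370496 → NEW=255, ERR=-548686647450653955/4503599627370496
(5,4): OLD=367773006320697597/9007199254740992 → NEW=0, ERR=367773006320697597/9007199254740992
(5,5): OLD=21313068645044934305/144115188075855872 → NEW=255, ERR=-15436304314298313055/144115188075855872
(6,0): OLD=32279937758707567/281474976710656 → NEW=0, ERR=32279937758707567/281474976710656
(6,1): OLD=938710078018129987/4503599627370496 → NEW=255, ERR=-209707826961346493/4503599627370496
(6,2): OLD=3009378832084929803/18014398509481984 → NEW=255, ERR=-1584292787832976117/18014398509481984
(6,3): OLD=13687723157426511999/288230376151711744 → NEW=0, ERR=13687723157426511999/288230376151711744
(6,4): OLD=778628792794329696415/4611686018427387904 → NEW=255, ERR=-397351141904654219105/4611686018427387904
(6,5): OLD=3865257227291310529273/73786976294838206464 → NEW=0, ERR=3865257227291310529273/73786976294838206464
Row 0: #.#.#.
Row 1: #.##.#
Row 2: .#.##.
Row 3: #.#..#
Row 4: .####.
Row 5: #..#.#
Row 6: .##.#.

Answer: #.#.#.
#.##.#
.#.##.
#.#..#
.####.
#..#.#
.##.#.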